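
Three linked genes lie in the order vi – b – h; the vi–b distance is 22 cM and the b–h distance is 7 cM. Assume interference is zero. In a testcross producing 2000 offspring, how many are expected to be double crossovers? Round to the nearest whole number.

Map distances give recombination frequencies of 0.220 and 0.070 for the two intervals.
With no interference, expected double-crossover frequency = 0.220 × 0.070 = 0.01540.
Expected number = 0.01540 × 2000 = 30.80 ≈ 31.

31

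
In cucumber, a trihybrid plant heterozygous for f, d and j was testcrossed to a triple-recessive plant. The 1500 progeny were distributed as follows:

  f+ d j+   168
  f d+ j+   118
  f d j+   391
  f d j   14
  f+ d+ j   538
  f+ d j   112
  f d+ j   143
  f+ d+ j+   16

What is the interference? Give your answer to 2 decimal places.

0.49

The two most frequent reciprocal classes, f+ d+ j and f d j+, are the parental types, so the F1 was f+ d+ j / f d j+.
The two rarest classes, f+ d+ j+ and f d j, are the double crossovers. Comparing them with the parentals, only the j allele has switched, so j is the middle locus and the order is d – j – f.
d–j: (230 + 30)/1500 = 0.1733; j–f: (311 + 30)/1500 = 0.2273.
Expected DCO frequency = 0.1733 × 0.2273 ≈ 0.03939; observed = 30/1500 ≈ 0.02000.
Coefficient of coincidence = 0.02000/0.03939 ≈ 0.51; interference = 1 − 0.51 = 0.49.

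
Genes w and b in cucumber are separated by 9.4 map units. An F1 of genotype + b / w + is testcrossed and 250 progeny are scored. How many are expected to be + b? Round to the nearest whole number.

113

A map distance of 9.4 map units corresponds to a recombination frequency of 0.094.
The F1 is + b / w +, so + b is a parental gamete class with expected frequency (1 − r)/2 = 0.906/2 = 0.4530.
Expected number = 0.4530 × 250 = 113.25 ≈ 113.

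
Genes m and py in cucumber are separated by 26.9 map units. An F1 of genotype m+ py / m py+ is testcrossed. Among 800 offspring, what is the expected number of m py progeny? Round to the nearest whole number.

A map distance of 26.9 map units corresponds to a recombination frequency of 0.269.
The F1 is m+ py / m py+, so m py is a recombinant gamete class with expected frequency r/2 = 0.269/2 = 0.1345.
Expected number = 0.1345 × 800 = 107.60 ≈ 108.

108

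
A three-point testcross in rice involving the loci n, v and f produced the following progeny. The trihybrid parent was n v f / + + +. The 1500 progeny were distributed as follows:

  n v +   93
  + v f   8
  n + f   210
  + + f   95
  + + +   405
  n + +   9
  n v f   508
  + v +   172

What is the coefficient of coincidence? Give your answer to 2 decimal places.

The two rarest classes, + v f and n + +, are the double crossovers. Comparing them with the parentals, only the n allele has switched, so n is the middle locus and the order is v – n – f.
v–n: (382 + 17)/1500 = 0.2660; n–f: (188 + 17)/1500 = 0.1367.
Expected DCO frequency = 0.2660 × 0.1367 ≈ 0.03636; observed = 17/1500 ≈ 0.01133.
Coefficient of coincidence = 0.01133/0.03636 ≈ 0.31.

0.31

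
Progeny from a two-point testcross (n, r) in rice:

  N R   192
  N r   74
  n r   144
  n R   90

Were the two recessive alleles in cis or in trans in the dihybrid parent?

cis

The two most frequent classes are N R (192) and n r (144); these are the parental (non-recombinant) types.
So the F1 carried N R on one chromosome and n r on the other — the recessive alleles are on the same chromosome (cis / coupling).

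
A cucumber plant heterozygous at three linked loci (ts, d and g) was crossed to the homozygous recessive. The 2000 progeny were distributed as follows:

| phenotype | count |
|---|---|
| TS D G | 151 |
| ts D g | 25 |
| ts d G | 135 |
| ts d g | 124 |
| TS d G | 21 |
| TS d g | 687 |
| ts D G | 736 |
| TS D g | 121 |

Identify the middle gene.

g

The two most frequent reciprocal classes, TS d g and ts D G, are the parental types, so the F1 was TS d g / ts D G.
The two rarest classes, TS d G and ts D g, are the double crossovers. Comparing them with the parentals, only the g allele has switched, so g is the middle locus and the order is ts – g – d.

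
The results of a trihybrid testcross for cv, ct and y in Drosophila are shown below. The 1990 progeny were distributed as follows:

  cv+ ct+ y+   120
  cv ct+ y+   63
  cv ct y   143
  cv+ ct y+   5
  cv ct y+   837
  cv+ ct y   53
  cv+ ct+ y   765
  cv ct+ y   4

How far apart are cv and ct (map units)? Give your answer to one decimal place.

The two most frequent reciprocal classes, cv+ ct+ y and cv ct y+, are the parental types, so the F1 was cv+ ct+ y / cv ct y+.
The two rarest classes, cv ct+ y and cv+ ct y+, are the double crossovers. Comparing them with the parentals, only the cv allele has switched, so cv is the middle locus and the order is ct – cv – y.
Crossovers in the ct–cv interval produce the single-crossover classes cv+ ct y and cv ct+ y+ (53 + 63 = 116) plus the double crossovers (9).
RF(ct–cv) = (116 + 9) / 1990 = 125/1990 = 0.0628 → 6.3 map units.

6.3 map units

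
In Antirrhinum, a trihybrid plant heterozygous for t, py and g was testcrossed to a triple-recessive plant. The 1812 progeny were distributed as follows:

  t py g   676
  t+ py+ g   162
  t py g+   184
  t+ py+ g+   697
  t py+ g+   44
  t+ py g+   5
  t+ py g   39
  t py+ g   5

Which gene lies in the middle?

The two most frequent reciprocal classes, t+ py+ g+ and t py g, are the parental types, so the F1 was t+ py+ g+ / t py g.
The two rarest classes, t+ py g+ and t py+ g, are the double crossovers. Comparing them with the parentals, only the py allele has switched, so py is the middle locus and the order is t – py – g.

py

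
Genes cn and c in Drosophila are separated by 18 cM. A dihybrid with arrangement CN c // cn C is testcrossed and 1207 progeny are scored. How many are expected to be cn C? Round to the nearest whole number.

495

A map distance of 18 cM corresponds to a recombination frequency of 0.180.
The F1 is CN c / cn C, so cn C is a parental gamete class with expected frequency (1 − r)/2 = 0.820/2 = 0.4100.
Expected number = 0.4100 × 1207 = 494.87 ≈ 495.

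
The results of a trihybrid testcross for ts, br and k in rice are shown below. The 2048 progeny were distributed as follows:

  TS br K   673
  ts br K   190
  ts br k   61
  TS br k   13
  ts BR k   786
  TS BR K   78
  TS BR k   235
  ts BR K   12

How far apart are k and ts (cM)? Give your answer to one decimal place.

22.0 cM

The two most frequent reciprocal classes, ts BR k and TS br K, are the parental types, so the F1 was ts BR k / TS br K.
The two rarest classes, ts BR K and TS br k, are the double crossovers. Comparing them with the parentals, only the k allele has switched, so k is the middle locus and the order is ts – k – br.
Crossovers in the ts–k interval produce the single-crossover classes TS BR k and ts br K (235 + 190 = 425) plus the double crossovers (25).
RF(ts–k) = (425 + 25) / 2048 = 450/2048 = 0.2197 → 22.0 cM.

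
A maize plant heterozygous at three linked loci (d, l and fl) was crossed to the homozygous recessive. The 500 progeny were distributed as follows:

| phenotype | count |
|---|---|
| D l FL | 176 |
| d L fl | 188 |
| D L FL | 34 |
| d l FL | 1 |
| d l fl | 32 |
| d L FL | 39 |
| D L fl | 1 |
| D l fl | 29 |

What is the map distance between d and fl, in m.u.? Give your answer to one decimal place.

14.0 m.u.

The two most frequent reciprocal classes, D l FL and d L fl, are the parental types, so the F1 was D l FL / d L fl.
The two rarest classes, d l FL and D L fl, are the double crossovers. Comparing them with the parentals, only the d allele has switched, so d is the middle locus and the order is fl – d – l.
Crossovers in the fl–d interval produce the single-crossover classes D l fl and d L FL (29 + 39 = 68) plus the double crossovers (2).
RF(fl–d) = (68 + 2) / 500 = 70/500 = 0.1400 → 14.0 m.u.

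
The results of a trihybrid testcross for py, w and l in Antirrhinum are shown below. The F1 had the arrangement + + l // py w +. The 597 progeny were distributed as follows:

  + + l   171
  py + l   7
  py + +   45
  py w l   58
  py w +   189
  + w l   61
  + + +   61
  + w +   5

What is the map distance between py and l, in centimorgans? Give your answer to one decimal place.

21.9 centimorgans

The two rarest classes, py + l and + w +, are the double crossovers. Comparing them with the parentals, only the py allele has switched, so py is the middle locus and the order is w – py – l.
Crossovers in the py–l interval produce the single-crossover classes + + + and py w l (61 + 58 = 119) plus the double crossovers (12).
RF(py–l) = (119 + 12) / 597 = 131/597 = 0.2194 → 21.9 centimorgans.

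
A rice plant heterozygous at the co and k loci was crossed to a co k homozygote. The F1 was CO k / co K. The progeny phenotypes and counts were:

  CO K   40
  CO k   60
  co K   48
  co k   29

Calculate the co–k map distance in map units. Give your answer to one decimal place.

39.0 map units

The recombinant classes are CO K and co k: 40 + 29 = 69.
Recombination frequency = 69/177 = 0.3898 ≈ 39.0%, i.e. 39.0 map units.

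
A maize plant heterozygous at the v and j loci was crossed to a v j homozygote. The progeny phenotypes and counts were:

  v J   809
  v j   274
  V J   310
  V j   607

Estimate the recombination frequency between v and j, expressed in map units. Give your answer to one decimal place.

The two most frequent classes, V j (607) and v J (809), are the parental types, so the F1 was V j / v J.
The recombinant classes are V J and v j: 310 + 274 = 584.
Recombination frequency = 584/2000 = 0.2920 ≈ 29.2%, i.e. 29.2 map units.

29.2 map units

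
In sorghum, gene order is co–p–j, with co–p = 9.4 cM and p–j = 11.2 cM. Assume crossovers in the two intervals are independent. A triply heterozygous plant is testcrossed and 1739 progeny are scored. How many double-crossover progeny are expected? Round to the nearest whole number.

Map distances give recombination frequencies of 0.094 and 0.112 for the two intervals.
With no interference, expected double-crossover frequency = 0.094 × 0.112 = 0.01053.
Expected number = 0.01053 × 1739 = 18.31 ≈ 18.

18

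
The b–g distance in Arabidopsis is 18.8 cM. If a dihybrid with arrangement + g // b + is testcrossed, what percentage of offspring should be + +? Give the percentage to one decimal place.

A map distance of 18.8 cM corresponds to a recombination frequency of 0.188.
The F1 is + g / b +, so + + is a recombinant gamete class with expected frequency r/2 = 0.188/2 = 0.0940.
That is 0.0940 = 9.4% of the progeny.

9.4%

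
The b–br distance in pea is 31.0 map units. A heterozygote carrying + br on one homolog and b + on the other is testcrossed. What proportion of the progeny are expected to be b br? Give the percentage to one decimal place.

15.5%

A map distance of 31.0 map units corresponds to a recombination frequency of 0.310.
The F1 is + br / b +, so b br is a recombinant gamete class with expected frequency r/2 = 0.310/2 = 0.1550.
That is 0.1550 = 15.5% of the progeny.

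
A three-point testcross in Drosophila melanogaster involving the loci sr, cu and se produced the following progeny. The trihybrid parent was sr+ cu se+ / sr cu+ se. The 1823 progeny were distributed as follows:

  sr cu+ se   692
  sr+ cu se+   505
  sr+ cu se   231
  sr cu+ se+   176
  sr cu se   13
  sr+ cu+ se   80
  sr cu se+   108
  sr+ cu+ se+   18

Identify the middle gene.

The two rarest classes, sr+ cu+ se+ and sr cu se, are the double crossovers. Comparing them with the parentals, only the cu allele has switched, so cu is the middle locus and the order is sr – cu – se.

cu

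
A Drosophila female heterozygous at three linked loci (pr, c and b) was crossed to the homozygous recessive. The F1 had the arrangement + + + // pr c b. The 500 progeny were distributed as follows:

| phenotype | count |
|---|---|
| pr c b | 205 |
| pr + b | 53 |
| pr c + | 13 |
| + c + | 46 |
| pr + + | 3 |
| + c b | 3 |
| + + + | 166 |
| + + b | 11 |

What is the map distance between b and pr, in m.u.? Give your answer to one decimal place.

The two rarest classes, pr + + and + c b, are the double crossovers. Comparing them with the parentals, only the pr allele has switched, so pr is the middle locus and the order is c – pr – b.
Crossovers in the pr–b interval produce the single-crossover classes + + b and pr c + (11 + 13 = 24) plus the double crossovers (6).
RF(pr–b) = (24 + 6) / 500 = 30/500 = 0.0600 → 6.0 m.u.

6.0 m.u.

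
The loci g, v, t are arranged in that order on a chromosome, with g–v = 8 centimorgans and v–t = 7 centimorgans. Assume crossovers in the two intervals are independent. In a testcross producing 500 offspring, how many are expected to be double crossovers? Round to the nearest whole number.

Map distances give recombination frequencies of 0.080 and 0.070 for the two intervals.
With no interference, expected double-crossover frequency = 0.080 × 0.070 = 0.00560.
Expected number = 0.00560 × 500 = 2.80 ≈ 3.

3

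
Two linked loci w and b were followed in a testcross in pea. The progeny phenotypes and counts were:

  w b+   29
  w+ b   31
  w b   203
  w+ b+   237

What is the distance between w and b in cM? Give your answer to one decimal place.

The two most frequent classes, w+ b+ (237) and w b (203), are the parental types, so the F1 was w+ b+ / w b.
The recombinant classes are w+ b and w b+: 31 + 29 = 60.
Recombination frequency = 60/500 = 0.1200 ≈ 12.0%, i.e. 12.0 cM.

12.0 cM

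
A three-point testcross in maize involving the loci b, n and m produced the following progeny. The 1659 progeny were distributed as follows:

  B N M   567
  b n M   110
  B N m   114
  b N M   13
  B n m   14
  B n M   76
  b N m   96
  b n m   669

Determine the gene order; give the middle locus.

b

The two most frequent reciprocal classes, B N M and b n m, are the parental types, so the F1 was B N M / b n m.
The two rarest classes, b N M and B n m, are the double crossovers. Comparing them with the parentals, only the b allele has switched, so b is the middle locus and the order is n – b – m.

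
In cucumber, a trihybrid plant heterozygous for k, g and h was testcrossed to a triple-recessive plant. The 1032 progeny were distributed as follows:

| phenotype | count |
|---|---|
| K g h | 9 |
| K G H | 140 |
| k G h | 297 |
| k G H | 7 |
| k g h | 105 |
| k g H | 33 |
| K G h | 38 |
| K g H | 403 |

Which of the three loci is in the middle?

h

The two most frequent reciprocal classes, k G h and K g H, are the parental types, so the F1 was k G h / K g H.
The two rarest classes, k G H and K g h, are the double crossovers. Comparing them with the parentals, only the h allele has switched, so h is the middle locus and the order is g – h – k.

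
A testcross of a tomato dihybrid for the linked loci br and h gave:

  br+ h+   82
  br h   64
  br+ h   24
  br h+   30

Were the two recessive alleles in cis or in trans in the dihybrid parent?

The two most frequent classes are br+ h+ (82) and br h (64); these are the parental (non-recombinant) types.
So the F1 carried br+ h+ on one chromosome and br h on the other — the recessive alleles are on the same chromosome (cis / coupling).

cis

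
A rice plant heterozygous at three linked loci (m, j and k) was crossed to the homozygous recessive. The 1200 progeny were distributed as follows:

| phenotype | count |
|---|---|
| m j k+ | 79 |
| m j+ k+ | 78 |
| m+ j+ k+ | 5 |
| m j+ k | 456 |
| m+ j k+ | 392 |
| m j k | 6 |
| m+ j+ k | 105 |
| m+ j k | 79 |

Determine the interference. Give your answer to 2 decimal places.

0.60

The two most frequent reciprocal classes, m j+ k and m+ j k+, are the parental types, so the F1 was m j+ k / m+ j k+.
The two rarest classes, m j k and m+ j+ k+, are the double crossovers. Comparing them with the parentals, only the j allele has switched, so j is the middle locus and the order is k – j – m.
k–j: (157 + 11)/1200 = 0.1400; j–m: (184 + 11)/1200 = 0.1625.
Expected DCO frequency = 0.1400 × 0.1625 ≈ 0.02275; observed = 11/1200 ≈ 0.00917.
Coefficient of coincidence = 0.00917/0.02275 ≈ 0.40; interference = 1 − 0.40 = 0.60.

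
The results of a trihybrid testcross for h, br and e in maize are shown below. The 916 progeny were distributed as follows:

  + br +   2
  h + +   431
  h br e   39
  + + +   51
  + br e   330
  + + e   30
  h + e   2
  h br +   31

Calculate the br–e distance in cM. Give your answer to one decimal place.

7.1 cM

The two most frequent reciprocal classes, + br e and h + +, are the parental types, so the F1 was + br e / h + +.
The two rarest classes, + br + and h + e, are the double crossovers. Comparing them with the parentals, only the e allele has switched, so e is the middle locus and the order is br – e – h.
Crossovers in the br–e interval produce the single-crossover classes + + e and h br + (30 + 31 = 61) plus the double crossovers (4).
RF(br–e) = (61 + 4) / 916 = 65/916 = 0.0710 → 7.1 cM.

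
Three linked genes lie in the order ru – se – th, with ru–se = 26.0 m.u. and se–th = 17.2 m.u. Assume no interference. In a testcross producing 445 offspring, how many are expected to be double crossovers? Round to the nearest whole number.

Map distances give recombination frequencies of 0.260 and 0.172 for the two intervals.
With no interference, expected double-crossover frequency = 0.260 × 0.172 = 0.04472.
Expected number = 0.04472 × 445 = 19.90 ≈ 20.

20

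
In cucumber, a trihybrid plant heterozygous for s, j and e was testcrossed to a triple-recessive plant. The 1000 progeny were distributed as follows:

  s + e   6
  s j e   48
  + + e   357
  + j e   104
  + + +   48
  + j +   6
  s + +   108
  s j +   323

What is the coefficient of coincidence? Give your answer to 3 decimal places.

The two most frequent reciprocal classes, + + e and s j +, are the parental types, so the F1 was + + e / s j +.
The two rarest classes, s + e and + j +, are the double crossovers. Comparing them with the parentals, only the s allele has switched, so s is the middle locus and the order is e – s – j.
e–s: (96 + 12)/1000 = 0.1080; s–j: (212 + 12)/1000 = 0.2240.
Expected DCO frequency = 0.1080 × 0.2240 ≈ 0.02419; observed = 12/1000 ≈ 0.01200.
Coefficient of coincidence = 0.01200/0.02419 ≈ 0.496.

0.496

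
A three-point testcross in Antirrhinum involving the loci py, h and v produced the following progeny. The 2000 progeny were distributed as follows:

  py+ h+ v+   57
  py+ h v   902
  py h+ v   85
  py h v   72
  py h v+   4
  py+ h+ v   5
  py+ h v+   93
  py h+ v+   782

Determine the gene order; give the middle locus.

h

The two most frequent reciprocal classes, py+ h v and py h+ v+, are the parental types, so the F1 was py+ h v / py h+ v+.
The two rarest classes, py+ h+ v and py h v+, are the double crossovers. Comparing them with the parentals, only the h allele has switched, so h is the middle locus and the order is v – h – py.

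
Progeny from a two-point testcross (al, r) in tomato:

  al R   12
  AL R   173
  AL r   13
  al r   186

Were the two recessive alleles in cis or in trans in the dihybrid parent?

The two most frequent classes are AL R (173) and al r (186); these are the parental (non-recombinant) types.
So the F1 carried AL R on one chromosome and al r on the other — the recessive alleles are on the same chromosome (cis / coupling).

cis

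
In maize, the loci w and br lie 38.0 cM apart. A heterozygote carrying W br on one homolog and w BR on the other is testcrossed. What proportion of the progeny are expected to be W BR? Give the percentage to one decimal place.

19.0%

A map distance of 38.0 cM corresponds to a recombination frequency of 0.380.
The F1 is W br / w BR, so W BR is a recombinant gamete class with expected frequency r/2 = 0.380/2 = 0.1900.
That is 0.1900 = 19.0% of the progeny.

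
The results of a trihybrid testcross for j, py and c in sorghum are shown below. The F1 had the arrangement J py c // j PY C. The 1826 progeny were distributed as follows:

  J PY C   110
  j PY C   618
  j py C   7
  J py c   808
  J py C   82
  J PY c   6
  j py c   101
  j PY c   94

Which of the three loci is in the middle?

The two rarest classes, J PY c and j py C, are the double crossovers. Comparing them with the parentals, only the py allele has switched, so py is the middle locus and the order is j – py – c.

py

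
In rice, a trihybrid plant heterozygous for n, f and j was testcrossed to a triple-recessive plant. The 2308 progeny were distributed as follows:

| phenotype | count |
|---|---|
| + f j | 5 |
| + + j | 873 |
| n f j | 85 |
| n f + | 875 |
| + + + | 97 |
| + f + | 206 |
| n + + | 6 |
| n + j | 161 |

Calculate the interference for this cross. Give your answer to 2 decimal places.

0.65

The two most frequent reciprocal classes, + + j and n f +, are the parental types, so the F1 was + + j / n f +.
The two rarest classes, + f j and n + +, are the double crossovers. Comparing them with the parentals, only the f allele has switched, so f is the middle locus and the order is j – f – n.
j–f: (182 + 11)/2308 = 0.0836; f–n: (367 + 11)/2308 = 0.1638.
Expected DCO frequency = 0.0836 × 0.1638 ≈ 0.01369; observed = 11/2308 ≈ 0.00477.
Coefficient of coincidence = 0.00477/0.01369 ≈ 0.35; interference = 1 − 0.35 = 0.65.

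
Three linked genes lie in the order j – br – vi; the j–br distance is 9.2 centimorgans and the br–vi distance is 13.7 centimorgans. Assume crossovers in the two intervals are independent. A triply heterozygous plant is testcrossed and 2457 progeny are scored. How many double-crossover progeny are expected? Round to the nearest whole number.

Map distances give recombination frequencies of 0.092 and 0.137 for the two intervals.
With no interference, expected double-crossover frequency = 0.092 × 0.137 = 0.01260.
Expected number = 0.01260 × 2457 = 30.97 ≈ 31.

31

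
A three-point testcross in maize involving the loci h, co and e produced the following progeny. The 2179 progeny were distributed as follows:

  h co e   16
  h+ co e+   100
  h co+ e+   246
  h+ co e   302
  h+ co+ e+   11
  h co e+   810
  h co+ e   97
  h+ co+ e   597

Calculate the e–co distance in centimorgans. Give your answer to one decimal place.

The two most frequent reciprocal classes, h co e+ and h+ co+ e, are the parental types, so the F1 was h co e+ / h+ co+ e.
The two rarest classes, h co e and h+ co+ e+, are the double crossovers. Comparing them with the parentals, only the e allele has switched, so e is the middle locus and the order is co – e – h.
Crossovers in the co–e interval produce the single-crossover classes h co+ e+ and h+ co e (246 + 302 = 548) plus the double crossovers (27).
RF(co–e) = (548 + 27) / 2179 = 575/2179 = 0.2639 → 26.4 centimorgans.

26.4 centimorgans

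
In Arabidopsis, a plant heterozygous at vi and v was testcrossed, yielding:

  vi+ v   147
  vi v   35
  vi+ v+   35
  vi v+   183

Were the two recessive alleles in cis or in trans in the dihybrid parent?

The two most frequent classes are vi+ v (147) and vi v+ (183); these are the parental (non-recombinant) types.
So the F1 carried vi+ v on one chromosome and vi v+ on the other — the recessive alleles are on opposite chromosomes (trans / repulsion).

trans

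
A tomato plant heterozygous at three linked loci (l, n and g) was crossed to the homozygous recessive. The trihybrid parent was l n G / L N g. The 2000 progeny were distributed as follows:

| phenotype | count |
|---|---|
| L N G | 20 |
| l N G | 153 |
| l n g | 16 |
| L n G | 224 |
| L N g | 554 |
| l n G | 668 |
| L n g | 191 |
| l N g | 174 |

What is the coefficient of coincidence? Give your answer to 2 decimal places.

0.44

The two rarest classes, l n g and L N G, are the double crossovers. Comparing them with the parentals, only the g allele has switched, so g is the middle locus and the order is n – g – l.
n–g: (344 + 36)/2000 = 0.1900; g–l: (398 + 36)/2000 = 0.2170.
Expected DCO frequency = 0.1900 × 0.2170 ≈ 0.04123; observed = 36/2000 ≈ 0.01800.
Coefficient of coincidence = 0.01800/0.04123 ≈ 0.44.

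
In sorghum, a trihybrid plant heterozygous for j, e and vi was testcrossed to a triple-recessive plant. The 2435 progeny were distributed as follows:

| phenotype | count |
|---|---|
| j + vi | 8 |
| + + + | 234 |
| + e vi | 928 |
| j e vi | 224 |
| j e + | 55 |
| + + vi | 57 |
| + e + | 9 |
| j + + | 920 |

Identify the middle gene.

The two most frequent reciprocal classes, j + + and + e vi, are the parental types, so the F1 was j + + / + e vi.
The two rarest classes, j + vi and + e +, are the double crossovers. Comparing them with the parentals, only the vi allele has switched, so vi is the middle locus and the order is j – vi – e.

vi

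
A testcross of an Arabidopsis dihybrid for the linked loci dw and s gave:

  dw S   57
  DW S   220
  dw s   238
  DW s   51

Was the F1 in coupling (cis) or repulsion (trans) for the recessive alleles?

cis

The two most frequent classes are DW S (220) and dw s (238); these are the parental (non-recombinant) types.
So the F1 carried DW S on one chromosome and dw s on the other — the recessive alleles are on the same chromosome (cis / coupling).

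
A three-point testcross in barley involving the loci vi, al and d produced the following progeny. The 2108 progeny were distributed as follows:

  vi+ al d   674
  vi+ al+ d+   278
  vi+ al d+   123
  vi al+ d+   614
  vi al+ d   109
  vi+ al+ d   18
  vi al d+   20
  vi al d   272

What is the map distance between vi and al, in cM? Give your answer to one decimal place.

The two most frequent reciprocal classes, vi al+ d+ and vi+ al d, are the parental types, so the F1 was vi al+ d+ / vi+ al d.
The two rarest classes, vi al d+ and vi+ al+ d, are the double crossovers. Comparing them with the parentals, only the al allele has switched, so al is the middle locus and the order is d – al – vi.
Crossovers in the al–vi interval produce the single-crossover classes vi+ al+ d+ and vi al d (278 + 272 = 550) plus the double crossovers (38).
RF(al–vi) = (550 + 38) / 2108 = 588/2108 = 0.2789 → 27.9 cM.

27.9 cM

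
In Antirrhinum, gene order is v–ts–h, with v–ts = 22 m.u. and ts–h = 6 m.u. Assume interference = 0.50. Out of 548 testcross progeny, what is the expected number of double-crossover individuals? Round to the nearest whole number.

4

Map distances give recombination frequencies of 0.220 and 0.060 for the two intervals.
With interference 0.50 (so coincidence = 0.50), expected double-crossover frequency = 0.220 × 0.060 × 0.50 = 0.00660.
Expected number = 0.00660 × 548 = 3.62 ≈ 4.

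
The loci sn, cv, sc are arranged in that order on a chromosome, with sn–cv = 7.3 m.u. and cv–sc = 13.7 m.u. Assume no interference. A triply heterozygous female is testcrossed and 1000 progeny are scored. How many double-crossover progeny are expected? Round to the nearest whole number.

10

Map distances give recombination frequencies of 0.073 and 0.137 for the two intervals.
With no interference, expected double-crossover frequency = 0.073 × 0.137 = 0.01000.
Expected number = 0.01000 × 1000 = 10.00 ≈ 10.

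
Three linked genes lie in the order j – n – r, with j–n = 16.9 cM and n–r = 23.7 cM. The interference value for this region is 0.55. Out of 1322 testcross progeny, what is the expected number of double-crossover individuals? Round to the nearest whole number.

Map distances give recombination frequencies of 0.169 and 0.237 for the two intervals.
With interference 0.55 (so coincidence = 0.45), expected double-crossover frequency = 0.169 × 0.237 × 0.45 = 0.01802.
Expected number = 0.01802 × 1322 = 23.83 ≈ 24.

24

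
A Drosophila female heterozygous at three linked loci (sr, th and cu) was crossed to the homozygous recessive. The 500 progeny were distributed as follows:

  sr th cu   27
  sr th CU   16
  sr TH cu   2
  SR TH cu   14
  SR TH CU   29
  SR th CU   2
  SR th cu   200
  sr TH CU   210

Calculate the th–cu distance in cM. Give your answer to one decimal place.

6.8 cM

The two most frequent reciprocal classes, sr TH CU and SR th cu, are the parental types, so the F1 was sr TH CU / SR th cu.
The two rarest classes, sr TH cu and SR th CU, are the double crossovers. Comparing them with the parentals, only the cu allele has switched, so cu is the middle locus and the order is sr – cu – th.
Crossovers in the cu–th interval produce the single-crossover classes sr th CU and SR TH cu (16 + 14 = 30) plus the double crossovers (4).
RF(cu–th) = (30 + 4) / 500 = 34/500 = 0.0680 → 6.8 cM.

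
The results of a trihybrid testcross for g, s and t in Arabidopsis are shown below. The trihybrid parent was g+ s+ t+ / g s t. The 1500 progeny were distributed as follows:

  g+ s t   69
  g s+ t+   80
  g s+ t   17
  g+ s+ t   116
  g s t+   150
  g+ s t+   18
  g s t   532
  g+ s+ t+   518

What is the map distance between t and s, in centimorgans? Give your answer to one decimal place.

20.1 centimorgans

The two rarest classes, g+ s t+ and g s+ t, are the double crossovers. Comparing them with the parentals, only the s allele has switched, so s is the middle locus and the order is t – s – g.
Crossovers in the t–s interval produce the single-crossover classes g+ s+ t and g s t+ (116 + 150 = 266) plus the double crossovers (35).
RF(t–s) = (266 + 35) / 1500 = 301/1500 = 0.2007 → 20.1 centimorgans.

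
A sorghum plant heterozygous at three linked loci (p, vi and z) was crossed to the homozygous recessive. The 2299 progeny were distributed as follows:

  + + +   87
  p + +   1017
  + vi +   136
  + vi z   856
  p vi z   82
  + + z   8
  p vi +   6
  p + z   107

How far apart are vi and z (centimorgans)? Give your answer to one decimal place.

The two most frequent reciprocal classes, p + + and + vi z, are the parental types, so the F1 was p + + / + vi z.
The two rarest classes, p vi + and + + z, are the double crossovers. Comparing them with the parentals, only the vi allele has switched, so vi is the middle locus and the order is p – vi – z.
Crossovers in the vi–z interval produce the single-crossover classes p + z and + vi + (107 + 136 = 243) plus the double crossovers (14).
RF(vi–z) = (243 + 14) / 2299 = 257/2299 = 0.1118 → 11.2 centimorgans.

11.2 centimorgans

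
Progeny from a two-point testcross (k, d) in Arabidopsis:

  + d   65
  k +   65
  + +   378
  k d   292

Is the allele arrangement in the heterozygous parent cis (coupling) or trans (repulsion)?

cis

The two most frequent classes are + + (378) and k d (292); these are the parental (non-recombinant) types.
So the F1 carried + + on one chromosome and k d on the other — the recessive alleles are on the same chromosome (cis / coupling).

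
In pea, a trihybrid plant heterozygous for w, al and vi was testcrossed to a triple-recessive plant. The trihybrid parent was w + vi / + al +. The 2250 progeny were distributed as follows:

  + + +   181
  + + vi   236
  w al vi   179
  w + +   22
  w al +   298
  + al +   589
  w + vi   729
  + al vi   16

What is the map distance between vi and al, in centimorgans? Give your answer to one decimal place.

The two rarest classes, w + + and + al vi, are the double crossovers. Comparing them with the parentals, only the vi allele has switched, so vi is the middle locus and the order is al – vi – w.
Crossovers in the al–vi interval produce the single-crossover classes w al vi and + + + (179 + 181 = 360) plus the double crossovers (38).
RF(al–vi) = (360 + 38) / 2250 = 398/2250 = 0.1769 → 17.7 centimorgans.

17.7 centimorgans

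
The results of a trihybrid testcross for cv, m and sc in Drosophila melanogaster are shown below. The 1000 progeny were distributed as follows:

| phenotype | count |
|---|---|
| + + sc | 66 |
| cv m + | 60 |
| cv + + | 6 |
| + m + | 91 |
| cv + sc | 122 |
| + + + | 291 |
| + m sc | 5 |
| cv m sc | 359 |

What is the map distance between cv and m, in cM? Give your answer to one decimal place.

22.4 cM

The two most frequent reciprocal classes, + + + and cv m sc, are the parental types, so the F1 was + + + / cv m sc.
The two rarest classes, cv + + and + m sc, are the double crossovers. Comparing them with the parentals, only the cv allele has switched, so cv is the middle locus and the order is sc – cv – m.
Crossovers in the cv–m interval produce the single-crossover classes + m + and cv + sc (91 + 122 = 213) plus the double crossovers (11).
RF(cv–m) = (213 + 11) / 1000 = 224/1000 = 0.2240 → 22.4 cM.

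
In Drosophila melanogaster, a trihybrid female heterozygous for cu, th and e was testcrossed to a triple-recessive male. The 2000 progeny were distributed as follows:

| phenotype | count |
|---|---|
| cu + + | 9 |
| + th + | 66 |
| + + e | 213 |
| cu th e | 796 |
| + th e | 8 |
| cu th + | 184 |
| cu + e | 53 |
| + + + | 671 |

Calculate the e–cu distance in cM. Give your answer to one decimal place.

20.7 cM

The two most frequent reciprocal classes, + + + and cu th e, are the parental types, so the F1 was + + + / cu th e.
The two rarest classes, cu + + and + th e, are the double crossovers. Comparing them with the parentals, only the cu allele has switched, so cu is the middle locus and the order is th – cu – e.
Crossovers in the cu–e interval produce the single-crossover classes + + e and cu th + (213 + 184 = 397) plus the double crossovers (17).
RF(cu–e) = (397 + 17) / 2000 = 414/2000 = 0.2070 → 20.7 cM.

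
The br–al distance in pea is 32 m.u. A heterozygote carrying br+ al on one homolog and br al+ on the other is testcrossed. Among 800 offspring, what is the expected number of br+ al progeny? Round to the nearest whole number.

A map distance of 32 m.u. corresponds to a recombination frequency of 0.320.
The F1 is br+ al / br al+, so br+ al is a parental gamete class with expected frequency (1 − r)/2 = 0.680/2 = 0.3400.
Expected number = 0.3400 × 800 = 272.00 ≈ 272.

272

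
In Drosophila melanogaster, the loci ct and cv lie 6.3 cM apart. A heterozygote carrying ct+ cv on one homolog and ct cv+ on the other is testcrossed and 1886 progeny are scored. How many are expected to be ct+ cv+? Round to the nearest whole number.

A map distance of 6.3 cM corresponds to a recombination frequency of 0.063.
The F1 is ct+ cv / ct cv+, so ct+ cv+ is a recombinant gamete class with expected frequency r/2 = 0.063/2 = 0.0315.
Expected number = 0.0315 × 1886 = 59.41 ≈ 59.

59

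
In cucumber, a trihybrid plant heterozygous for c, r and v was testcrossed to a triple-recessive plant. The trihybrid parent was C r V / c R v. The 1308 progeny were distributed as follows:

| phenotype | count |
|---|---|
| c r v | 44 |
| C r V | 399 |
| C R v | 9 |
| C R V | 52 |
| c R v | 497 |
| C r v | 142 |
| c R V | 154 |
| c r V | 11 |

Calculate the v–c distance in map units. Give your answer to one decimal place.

24.2 map units

The two rarest classes, c r V and C R v, are the double crossovers. Comparing them with the parentals, only the c allele has switched, so c is the middle locus and the order is v – c – r.
Crossovers in the v–c interval produce the single-crossover classes C r v and c R V (142 + 154 = 296) plus the double crossovers (20).
RF(v–c) = (296 + 20) / 1308 = 316/1308 = 0.2416 → 24.2 map units.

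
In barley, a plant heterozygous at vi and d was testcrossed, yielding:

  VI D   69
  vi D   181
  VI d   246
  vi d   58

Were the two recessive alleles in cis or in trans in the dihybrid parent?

The two most frequent classes are VI d (246) and vi D (181); these are the parental (non-recombinant) types.
So the F1 carried VI d on one chromosome and vi D on the other — the recessive alleles are on opposite chromosomes (trans / repulsion).

trans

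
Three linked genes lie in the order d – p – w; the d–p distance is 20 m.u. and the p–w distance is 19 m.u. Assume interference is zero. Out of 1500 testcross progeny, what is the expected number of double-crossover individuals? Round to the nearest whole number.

57

Map distances give recombination frequencies of 0.200 and 0.190 for the two intervals.
With no interference, expected double-crossover frequency = 0.200 × 0.190 = 0.03800.
Expected number = 0.03800 × 1500 = 57.00 ≈ 57.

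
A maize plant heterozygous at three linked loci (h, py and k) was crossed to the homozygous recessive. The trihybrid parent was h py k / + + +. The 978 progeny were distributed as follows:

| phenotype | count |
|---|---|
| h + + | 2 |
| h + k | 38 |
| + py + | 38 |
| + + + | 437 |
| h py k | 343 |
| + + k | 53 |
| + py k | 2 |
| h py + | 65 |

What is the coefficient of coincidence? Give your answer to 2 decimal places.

The two rarest classes, + py k and h + +, are the double crossovers. Comparing them with the parentals, only the h allele has switched, so h is the middle locus and the order is k – h – py.
k–h: (118 + 4)/978 = 0.1247; h–py: (76 + 4)/978 = 0.0818.
Expected DCO frequency = 0.1247 × 0.0818 ≈ 0.01020; observed = 4/978 ≈ 0.00409.
Coefficient of coincidence = 0.00409/0.01020 ≈ 0.40.

0.40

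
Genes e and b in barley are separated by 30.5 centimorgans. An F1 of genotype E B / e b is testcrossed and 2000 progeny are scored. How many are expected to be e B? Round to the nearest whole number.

305

A map distance of 30.5 centimorgans corresponds to a recombination frequency of 0.305.
The F1 is E B / e b, so e B is a recombinant gamete class with expected frequency r/2 = 0.305/2 = 0.1525.
Expected number = 0.1525 × 2000 = 305.00 ≈ 305.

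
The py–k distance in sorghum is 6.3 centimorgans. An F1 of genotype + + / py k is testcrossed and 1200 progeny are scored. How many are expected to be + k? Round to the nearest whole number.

38

A map distance of 6.3 centimorgans corresponds to a recombination frequency of 0.063.
The F1 is + + / py k, so + k is a recombinant gamete class with expected frequency r/2 = 0.063/2 = 0.0315.
Expected number = 0.0315 × 1200 = 37.80 ≈ 38.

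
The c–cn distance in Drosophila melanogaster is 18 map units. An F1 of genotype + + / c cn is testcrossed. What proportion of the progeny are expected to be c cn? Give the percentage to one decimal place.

41.0%

A map distance of 18 map units corresponds to a recombination frequency of 0.180.
The F1 is + + / c cn, so c cn is a parental gamete class with expected frequency (1 − r)/2 = 0.820/2 = 0.4100.
That is 0.4100 = 41.0% of the progeny.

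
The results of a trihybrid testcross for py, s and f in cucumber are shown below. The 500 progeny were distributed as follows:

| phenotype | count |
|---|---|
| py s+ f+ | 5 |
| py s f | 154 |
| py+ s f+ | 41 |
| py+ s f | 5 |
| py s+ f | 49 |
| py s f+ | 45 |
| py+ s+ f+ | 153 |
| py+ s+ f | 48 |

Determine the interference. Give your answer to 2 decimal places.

0.51

The two most frequent reciprocal classes, py+ s+ f+ and py s f, are the parental types, so the F1 was py+ s+ f+ / py s f.
The two rarest classes, py s+ f+ and py+ s f, are the double crossovers. Comparing them with the parentals, only the py allele has switched, so py is the middle locus and the order is f – py – s.
f–py: (93 + 10)/500 = 0.2060; py–s: (90 + 10)/500 = 0.2000.
Expected DCO frequency = 0.2060 × 0.2000 ≈ 0.04120; observed = 10/500 ≈ 0.02000.
Coefficient of coincidence = 0.02000/0.04120 ≈ 0.49; interference = 1 − 0.49 = 0.51.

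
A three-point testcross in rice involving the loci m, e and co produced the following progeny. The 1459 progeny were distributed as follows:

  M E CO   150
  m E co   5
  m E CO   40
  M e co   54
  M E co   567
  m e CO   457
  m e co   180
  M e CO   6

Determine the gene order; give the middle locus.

m

The two most frequent reciprocal classes, m e CO and M E co, are the parental types, so the F1 was m e CO / M E co.
The two rarest classes, M e CO and m E co, are the double crossovers. Comparing them with the parentals, only the m allele has switched, so m is the middle locus and the order is co – m – e.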